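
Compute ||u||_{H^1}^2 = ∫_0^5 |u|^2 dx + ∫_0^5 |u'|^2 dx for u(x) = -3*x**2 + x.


||u||_{H^1}^2 = 36505/6

The H^1 norm (squared) on an interval (0, L) is
  ||u||_{H^1}^2 = ∫_0^L u(x)^2 dx + ∫_0^L u'(x)^2 dx.
Compute u'(x) = 1 - 6*x.
Then u(x)^2 = 9*x**4 - 6*x**3 + x**2 and u'(x)^2 = 36*x**2 - 12*x + 1.
Integrate each monomial from 0 to 5 using ∫_0^5 c·x^n dx = c·5^(n+1)/(n+1):
  ∫_0^5 u(x)^2 dx = ∫_0^5 (9*x^4 - 6*x^3 + x^2) dx. Term by term:
    ∫_0^5 9*x^4 dx = 5625;  ∫_0^5 -6*x^3 dx = -1875/2;  ∫_0^5 x^2 dx = 125/3.
  Sum: 5625 − 1875/2 + 125/3 = 28375/6.
  ∫_0^5 u'(x)^2 dx = ∫_0^5 (36*x^2 - 12*x + 1) dx. Term by term:
    ∫_0^5 36*x^2 dx = 1500;  ∫_0^5 -12*x dx = -150;  ∫_0^5 1 dx = 5.
  Sum: 1500 − 150 + 5 = 1355.
Adding: ||u||_{H^1}^2 = 28375/6 + 1355 = 36505/6.


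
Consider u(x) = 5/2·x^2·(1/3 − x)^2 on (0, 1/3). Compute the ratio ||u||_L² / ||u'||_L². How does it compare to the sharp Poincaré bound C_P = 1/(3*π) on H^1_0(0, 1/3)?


||u||_L² / ||u'||_L² = sqrt(3)/18 < C_P = 1/(3*π).

u(x) = 5/2·x^2·(1/3 − x)^2, so u'(x) = 5*x*(3*x - 1)*(6*x - 1)/9.
u(x) = 5/2·x^2·(1/3 − x)^2 vanishes at x = 0 and x = 1/3, so u ∈ H^1_0(0, 1/3). Differentiate via the product rule and integrate the resulting polynomials term by term.
  ∫_0^1/3 u² dx = ∫_0^1/3 (25*x^8/4 - 25*x^7/3 + 25*x^6/6 - 25*x^5/27 + 25*x^4/324) dx. Term by term:
    ∫_0^1/3 25*x^8/4 dx = 25/708588;  ∫_0^1/3 -25*x^7/3 dx = -25/157464;  ∫_0^1/3 25*x^6/6 dx = 25/91854;
    ∫_0^1/3 -25*x^5/27 dx = -25/118098;  ∫_0^1/3 25*x^4/324 dx = 5/78732.
  Sum: 25/708588 − 25/157464 + 25/91854 − 25/118098 + 5/78732 = 5/9920232.
  ∫_0^1/3 (u')² dx = ∫_0^1/3 (100*x^6 - 100*x^5 + 325*x^4/9 - 50*x^3/9 + 25*x^2/81) dx. Term by term:
    ∫_0^1/3 100*x^6 dx = 100/15309;  ∫_0^1/3 -100*x^5 dx = -50/2187;  ∫_0^1/3 325*x^4/9 dx = 65/2187;
    ∫_0^1/3 -50*x^3/9 dx = -25/1458;  ∫_0^1/3 25*x^2/81 dx = 25/6561.
  Sum: 100/15309 − 50/2187 + 65/2187 − 25/1458 + 25/6561 = 5/91854.
∫_0^1/3 u² dx = 5/9920232, so ||u||_L² = sqrt(210)/20412.
∫_0^1/3 (u')² dx = 5/91854, so ||u'||_L² = sqrt(70)/1134.
Ratio ||u||_L² / ||u'||_L² = sqrt(3)/18.
Sharp Poincaré constant on H^1_0(0, 1/3) is C_P = L/π = 1/(3*π), achieved by sin(3*π·x).
A polynomial bump cannot attain the sharp Poincaré constant (only the first sine eigenfunction does), so the ratio is strictly less than C_P, consistent with ||u||_L² ≤ C_P ||u'||_L².


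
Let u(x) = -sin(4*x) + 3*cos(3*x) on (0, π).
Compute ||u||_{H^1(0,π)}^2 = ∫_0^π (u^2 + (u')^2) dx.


||u||_{H^1(0,π)}^2 = -480/7 + 107*π/2

u'(x) = -9*sin(3*x) - 4*cos(4*x).
Expand u² and (u')² and integrate term by term on (0, π), using: for integers n ≥ 1, ∫_0^π sin²(nx) dx = ∫_0^π cos²(nx) dx = π/2; for n ≠ n', ∫_0^π sin(nx)sin(n'x) dx = ∫_0^π cos(nx)cos(n'x) dx = 0; and by product-to-sum, ∫_0^π sin(nx)cos(n'x) dx = ½∫_0^π [sin((n+n')x) + sin((n−n')x)] dx, which is 0 when n+n' is even and 2n/(n²−n'²) when n+n' is odd (it need not vanish on (0, π)).
  u² squared terms: (-1)²·∫sin(4x)² dx = 1·π/2 = π/2;  (3)²·∫cos(3x)² dx = 9·π/2 = 9*π/2.
  u² cross terms: 2·(-1)·(3)·∫sin(4x)·cos(3x) dx = -6·(8/7) = -48/7.
  So ∫_0^π u² dx = π/2 + 9*π/2 − 48/7 = -48/7 + 5*π.
  (u')² squared terms: (-9)²·∫sin(3x)² dx = 81·π/2 = 81*π/2;  (-4)²·∫cos(4x)² dx = 16·π/2 = 8*π.
  (u')² cross terms: 2·(-9)·(-4)·∫sin(3x)·cos(4x) dx = 72·(-6/7) = -432/7.
  So ∫_0^π (u')² dx = 81*π/2 + 8*π − 432/7 = -432/7 + 97*π/2.
||u||_{H^1}^2 = (-48/7 + 5*π) + (-432/7 + 97*π/2) = -480/7 + 107*π/2.


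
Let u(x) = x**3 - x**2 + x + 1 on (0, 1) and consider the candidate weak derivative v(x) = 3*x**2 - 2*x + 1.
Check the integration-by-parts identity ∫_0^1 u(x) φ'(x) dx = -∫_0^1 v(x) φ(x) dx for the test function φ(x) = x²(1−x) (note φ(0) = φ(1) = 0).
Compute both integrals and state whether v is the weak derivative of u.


LHS = -1/12, RHS = -1/12. Yes, v = u' weakly.

u(x) = x**3 - x**2 + x + 1, classical derivative u'(x) = 3*x**2 - 2*x + 1.
φ(x) = x²(1−x), so φ'(x) = x*(2 - 3*x).
Note φ(0) = φ(1) = 0, so the boundary term u·φ vanishes.
LHS = ∫_0^1 u(x) φ'(x) dx = ∫_0^1 (-3*x^5 + 5*x^4 - 5*x^3 - x^2 + 2*x) dx. Term by term:
  ∫_0^1 -3*x^5 dx = -1/2;  ∫_0^1 5*x^4 dx = 1;  ∫_0^1 -5*x^3 dx = -5/4;
  ∫_0^1 -x^2 dx = -1/3;  ∫_0^1 2*x dx = 1.
Sum: -1/2 + 1 − 5/4 − 1/3 + 1 = -1/12.
So LHS = -1/12.
∫_0^1 v(x) φ(x) dx = ∫_0^1 (-3*x^5 + 5*x^4 - 3*x^3 + x^2) dx. Term by term:
  ∫_0^1 -3*x^5 dx = -1/2;  ∫_0^1 5*x^4 dx = 1;  ∫_0^1 -3*x^3 dx = -3/4;
  ∫_0^1 x^2 dx = 1/3.
Sum: -1/2 + 1 − 3/4 + 1/3 = 1/12.
So RHS = -∫_0^1 v(x) φ(x) dx = -1/12.
LHS = RHS, so the identity holds for this test φ.
Moreover u is smooth here and v(x) = u'(x) = 3*x**2 - 2*x + 1 pointwise, so the identity holds for every test function. Hence v is the weak derivative of u.


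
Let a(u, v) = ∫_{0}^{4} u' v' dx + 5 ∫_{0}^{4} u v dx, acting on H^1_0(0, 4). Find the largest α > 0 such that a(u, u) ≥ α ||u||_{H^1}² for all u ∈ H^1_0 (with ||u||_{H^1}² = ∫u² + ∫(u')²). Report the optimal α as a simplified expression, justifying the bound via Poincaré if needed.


α = 1

Coercivity of a(·,·) on H^1_0(0, 4) means a(u, u) ≥ α ||u||_{H^1}² for every u ∈ H^1_0.
The interval has length L = 4, and Poincaré/coercivity depend only on L. Here a(u, u) = ∫(u')² + (5)·∫u².
Here c = 5 ≥ 1, so a(u,u) = ∫(u')² + c∫u² ≥ ∫(u')² + ∫u² = ||u||_{H^1}², i.e. α = 1 works. No larger α is possible: a(u,u) ≥ α||u||_{H^1}² means (1−α)∫(u')² ≥ (α−c)∫u², and for the modes u_n = sin(nπ(x−x₀)/L) (x₀ the left endpoint) one has ∫u_n²/∫(u_n')² = (L/(nπ))² → 0, so a(u_n,u_n)/||u_n||_{H^1}² → 1. Hence the optimal constant is α = 1.
Therefore α = 1.


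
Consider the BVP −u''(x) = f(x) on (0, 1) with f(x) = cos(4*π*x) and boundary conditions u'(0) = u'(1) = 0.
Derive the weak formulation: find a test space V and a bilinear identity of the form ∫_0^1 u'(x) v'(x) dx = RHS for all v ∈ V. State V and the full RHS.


V = H^1(0, 1) (no boundary constraint on v; u is determined up to an additive constant); weak form: ∫_0^1 u'v' dx = ∫_0^1 (cos(4*π*x)) v dx for all v ∈ V.

Multiply both sides by a test function v and integrate from 0 to 1:
  ∫_0^1 −u''(x) v(x) dx = ∫_0^1 f(x) v(x) dx.
Integrate the LHS by parts once:
  ∫_0^1 −u'' v dx = −[u'(x) v(x)]_0^1 + ∫_0^1 u'(x) v'(x) dx.
Thus ∫_0^1 u'(x) v'(x) dx = ∫_0^1 f(x) v(x) dx + [u'(x) v(x)]_0^1.
Choose V so that boundary terms are either known or forced to vanish.
u has homogeneous Neumann: u'(0) = u'(1) = 0. So [u' v]_0^1 = 0·v(1) − 0·v(0) = 0 for any v; take V = H^1(0, 1).
Weak formulation: find u (satisfying any essential BC) such that ∫_0^1 u'(x) v'(x) dx = ∫_0^1 f v dx for all v ∈ V (homogeneous Neumann, so boundary terms vanish).
Substituting f(x) = cos(4*π*x), the right-hand side is ∫_0^1 (cos(4*π*x)) v dx.
Compatibility check (pure Neumann): taking v ≡ 1 ∈ V gives 0 = ∫_0^1 f dx + (0) − (0), i.e. ∫_0^1 f dx must equal u'(0) − u'(1) = 0. Indeed ∫_0^1 (cos(4*π*x)) dx = 0, so the data are compatible. The solution is then unique only up to an additive constant (fix it e.g. by requiring ∫_0^1 u dx = 0).


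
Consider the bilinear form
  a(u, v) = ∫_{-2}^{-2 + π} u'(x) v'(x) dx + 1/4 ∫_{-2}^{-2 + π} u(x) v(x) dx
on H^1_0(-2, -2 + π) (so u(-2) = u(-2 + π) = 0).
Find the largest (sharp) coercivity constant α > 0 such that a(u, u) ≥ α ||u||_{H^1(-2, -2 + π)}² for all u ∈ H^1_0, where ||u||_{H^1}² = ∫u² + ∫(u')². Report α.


α = 5/8

Coercivity of a(·,·) on H^1_0(-2, -2 + π) means a(u, u) ≥ α ||u||_{H^1}² for every u ∈ H^1_0.
The interval has length L = π, and Poincaré/coercivity depend only on L. Here a(u, u) = ∫(u')² + (1/4)·∫u².
Here 0 < c = 1/4 < 1. The condition a(u,u) ≥ α||u||_{H^1}² reads (1−α)∫(u')² ≥ (α−c)∫u². Any admissible α is ≤ 1 (rapidly oscillating u have ∫u²/∫(u')² → 0), and α = 1 would force 0 ≥ (1−c)∫u², impossible since c < 1; so 1−α > 0. By the sharp Poincaré inequality on H^1_0 of an interval of length L, ∫(u')² ≥ (π/L)²∫u² with equality for the first sine mode sin(π(x−x₀)/L) (x₀ the left endpoint), so the inequality holds for all u iff (1−α)(π/L)² ≥ α − c, i.e. α ≤ ((π/L)² + c)/((π/L)² + 1) = (1 + c(L/π)²)/(1 + (L/π)²). With (π/L)² = 1 and c = 1/4, the largest admissible constant is α = ((π/L)² + c)/((π/L)² + 1).
Simplifying, α = 5/8.


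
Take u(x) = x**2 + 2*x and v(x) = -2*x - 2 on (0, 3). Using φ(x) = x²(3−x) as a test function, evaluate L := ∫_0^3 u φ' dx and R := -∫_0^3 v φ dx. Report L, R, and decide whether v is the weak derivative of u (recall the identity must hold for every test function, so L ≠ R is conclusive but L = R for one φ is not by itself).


LHS = -189/5, RHS = 189/5. No, v is not the weak derivative of u.

u(x) = x**2 + 2*x, classical derivative u'(x) = 2*x + 2.
φ(x) = x²(3−x), so φ'(x) = 3*x*(2 - x).
Note φ(0) = φ(3) = 0, so the boundary term u·φ vanishes.
LHS = ∫_0^3 u(x) φ'(x) dx = ∫_0^3 (-3*x^4 + 12*x^2) dx. Term by term:
  ∫_0^3 -3*x^4 dx = -729/5;  ∫_0^3 12*x^2 dx = 108.
Sum: -729/5 + 108 = -189/5.
So LHS = -189/5.
∫_0^3 v(x) φ(x) dx = ∫_0^3 (2*x^4 - 4*x^3 - 6*x^2) dx. Term by term:
  ∫_0^3 2*x^4 dx = 486/5;  ∫_0^3 -4*x^3 dx = -81;  ∫_0^3 -6*x^2 dx = -54.
Sum: 486/5 − 81 − 54 = -189/5.
So RHS = -∫_0^3 v(x) φ(x) dx = 189/5.
LHS − RHS = -378/5 ≠ 0, so the identity fails.
(For a valid weak derivative the identity must hold for EVERY test function, in particular this one. The failure shows v is NOT the weak derivative of u.)
Correct weak derivative would be u'(x) = 2*x + 2.


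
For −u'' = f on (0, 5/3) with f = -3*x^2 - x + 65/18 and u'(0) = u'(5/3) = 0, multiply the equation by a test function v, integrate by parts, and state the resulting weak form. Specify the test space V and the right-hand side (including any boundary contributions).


V = H^1(0, 5/3) (no boundary constraint on v; u is determined up to an additive constant); weak form: ∫_0^5/3 u'v' dx = ∫_0^5/3 (-3*x^2 - x + 65/18) v dx for all v ∈ V.

Multiply both sides by a test function v and integrate from 0 to 5/3:
  ∫_0^5/3 −u''(x) v(x) dx = ∫_0^5/3 f(x) v(x) dx.
Integrate the LHS by parts once:
  ∫_0^5/3 −u'' v dx = −[u'(x) v(x)]_0^5/3 + ∫_0^5/3 u'(x) v'(x) dx.
Thus ∫_0^5/3 u'(x) v'(x) dx = ∫_0^5/3 f(x) v(x) dx + [u'(x) v(x)]_0^5/3.
Choose V so that boundary terms are either known or forced to vanish.
u has homogeneous Neumann: u'(0) = u'(5/3) = 0. So [u' v]_0^5/3 = 0·v(5/3) − 0·v(0) = 0 for any v; take V = H^1(0, 5/3).
Weak formulation: find u (satisfying any essential BC) such that ∫_0^5/3 u'(x) v'(x) dx = ∫_0^5/3 f v dx for all v ∈ V (homogeneous Neumann, so boundary terms vanish).
Substituting f(x) = -3*x^2 - x + 65/18, the right-hand side is ∫_0^5/3 (-3*x^2 - x + 65/18) v dx.
Compatibility check (pure Neumann): taking v ≡ 1 ∈ V gives 0 = ∫_0^5/3 f dx + (0) − (0), i.e. ∫_0^5/3 f dx must equal u'(0) − u'(5/3) = 0. Indeed ∫_0^5/3 (-3*x^2 - x + 65/18) dx = 0, so the data are compatible. The solution is then unique only up to an additive constant (fix it e.g. by requiring ∫_0^5/3 u dx = 0).


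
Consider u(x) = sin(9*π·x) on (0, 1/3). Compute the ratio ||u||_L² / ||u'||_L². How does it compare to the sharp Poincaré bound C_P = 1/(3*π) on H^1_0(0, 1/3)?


||u||_L² / ||u'||_L² = 1/(9*π) < C_P = 1/(3*π).

u(x) = sin(9*π·x), so u'(x) = 9*π*cos(9*π*x).
Writing u(x) = A·sin(kπx/L) with A = 1 and k = 3, use ∫_0^L sin²(kπx/L) dx = L/2 and ∫_0^L cos²(kπx/L) dx = L/2.
u² = 1·sin²(9*π·x) and (u')² = 81*π^2·cos²(9*π·x), and each of sin², cos² integrates to L/2 = 1/6 over (0, 1/3).
∫_0^1/3 u² dx = 1/6, so ||u||_L² = sqrt(6)/6.
∫_0^1/3 (u')² dx = 27*π^2/2, so ||u'||_L² = 3*sqrt(6)*π/2.
Ratio ||u||_L² / ||u'||_L² = 1/(9*π).
Sharp Poincaré constant on H^1_0(0, 1/3) is C_P = L/π = 1/(3*π), achieved by sin(3*π·x).
This is the k = 3 harmonic; the ratio L/(kπ) is strictly less than C_P = L/π, consistent with the sharp inequality ||u||_L² ≤ C_P ||u'||_L².


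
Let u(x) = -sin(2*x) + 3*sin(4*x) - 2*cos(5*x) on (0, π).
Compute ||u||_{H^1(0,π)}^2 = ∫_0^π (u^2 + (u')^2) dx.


||u||_{H^1(0,π)}^2 = 5408/21 + 131*π

u'(x) = 10*sin(5*x) - 2*cos(2*x) + 12*cos(4*x).
Expand u² and (u')² and integrate term by term on (0, π), using: for integers n ≥ 1, ∫_0^π sin²(nx) dx = ∫_0^π cos²(nx) dx = π/2; for n ≠ n', ∫_0^π sin(nx)sin(n'x) dx = ∫_0^π cos(nx)cos(n'x) dx = 0; and by product-to-sum, ∫_0^π sin(nx)cos(n'x) dx = ½∫_0^π [sin((n+n')x) + sin((n−n')x)] dx, which is 0 when n+n' is even and 2n/(n²−n'²) when n+n' is odd (it need not vanish on (0, π)).
  u² squared terms: (-1)²·∫sin(2x)² dx = 1·π/2 = π/2;  (-2)²·∫cos(5x)² dx = 4·π/2 = 2*π;  (3)²·∫sin(4x)² dx = 9·π/2 = 9*π/2.
  u² cross terms: 2·(-1)·(-2)·∫sin(2x)·cos(5x) dx = 4·(-4/21) = -16/21;  2·(-1)·(3)·∫sin(2x)·sin(4x) dx = -6·(0) = 0;  2·(-2)·(3)·∫cos(5x)·sin(4x) dx = -12·(-8/9) = 32/3.
  So ∫_0^π u² dx = π/2 + 2*π + 9*π/2 − 16/21 + 0 + 32/3 = 208/21 + 7*π.
  (u')² squared terms: (-2)²·∫cos(2x)² dx = 4·π/2 = 2*π;  (10)²·∫sin(5x)² dx = 100·π/2 = 50*π;  (12)²·∫cos(4x)² dx = 144·π/2 = 72*π.
  (u')² cross terms: 2·(-2)·(10)·∫cos(2x)·sin(5x) dx = -40·(10/21) = -400/21;  2·(-2)·(12)·∫cos(2x)·cos(4x) dx = -48·(0) = 0;  2·(10)·(12)·∫sin(5x)·cos(4x) dx = 240·(10/9) = 800/3.
  So ∫_0^π (u')² dx = 2*π + 50*π + 72*π − 400/21 + 0 + 800/3 = 5200/21 + 124*π.
||u||_{H^1}^2 = (208/21 + 7*π) + (5200/21 + 124*π) = 5408/21 + 131*π.


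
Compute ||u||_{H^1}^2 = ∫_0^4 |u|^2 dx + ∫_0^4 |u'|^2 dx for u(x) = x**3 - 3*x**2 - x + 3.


||u||_{H^1}^2 = 36824/105

The H^1 norm (squared) on an interval (0, L) is
  ||u||_{H^1}^2 = ∫_0^L u(x)^2 dx + ∫_0^L u'(x)^2 dx.
Compute u'(x) = 3*x**2 - 6*x - 1.
Then u(x)^2 = x**6 - 6*x**5 + 7*x**4 + 12*x**3 - 17*x**2 - 6*x + 9 and u'(x)^2 = 9*x**4 - 36*x**3 + 30*x**2 + 12*x + 1.
Integrate each monomial from 0 to 4 using ∫_0^4 c·x^n dx = c·4^(n+1)/(n+1):
  ∫_0^4 u(x)^2 dx = ∫_0^4 (x^6 - 6*x^5 + 7*x^4 + 12*x^3 - 17*x^2 - 6*x + 9) dx. Term by term:
    ∫_0^4 x^6 dx = 16384/7;  ∫_0^4 -6*x^5 dx = -4096;  ∫_0^4 7*x^4 dx = 7168/5;
    ∫_0^4 12*x^3 dx = 768;  ∫_0^4 -17*x^2 dx = -1088/3;  ∫_0^4 -6*x dx = -48;
    ∫_0^4 9 dx = 36.
  Sum: 16384/7 − 4096 + 7168/5 + 768 − 1088/3 − 48 + 36 = 7508/105.
  ∫_0^4 u'(x)^2 dx = ∫_0^4 (9*x^4 - 36*x^3 + 30*x^2 + 12*x + 1) dx. Term by term:
    ∫_0^4 9*x^4 dx = 9216/5;  ∫_0^4 -36*x^3 dx = -2304;  ∫_0^4 30*x^2 dx = 640;
    ∫_0^4 12*x dx = 96;  ∫_0^4 1 dx = 4.
  Sum: 9216/5 − 2304 + 640 + 96 + 4 = 1396/5.
Adding: ||u||_{H^1}^2 = 7508/105 + 1396/5 = 36824/105.


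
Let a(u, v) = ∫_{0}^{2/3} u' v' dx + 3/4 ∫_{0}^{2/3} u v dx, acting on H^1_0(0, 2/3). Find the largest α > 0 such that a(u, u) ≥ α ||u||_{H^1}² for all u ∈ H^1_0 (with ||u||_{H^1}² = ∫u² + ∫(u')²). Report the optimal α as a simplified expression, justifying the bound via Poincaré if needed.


α = 3*(1 + 3*π^2)/(4 + 9*π^2)

Coercivity of a(·,·) on H^1_0(0, 2/3) means a(u, u) ≥ α ||u||_{H^1}² for every u ∈ H^1_0.
The interval has length L = 2/3, and Poincaré/coercivity depend only on L. Here a(u, u) = ∫(u')² + (3/4)·∫u².
Here 0 < c = 3/4 < 1. The condition a(u,u) ≥ α||u||_{H^1}² reads (1−α)∫(u')² ≥ (α−c)∫u². Any admissible α is ≤ 1 (rapidly oscillating u have ∫u²/∫(u')² → 0), and α = 1 would force 0 ≥ (1−c)∫u², impossible since c < 1; so 1−α > 0. By the sharp Poincaré inequality on H^1_0 of an interval of length L, ∫(u')² ≥ (π/L)²∫u² with equality for the first sine mode sin(π(x−x₀)/L) (x₀ the left endpoint), so the inequality holds for all u iff (1−α)(π/L)² ≥ α − c, i.e. α ≤ ((π/L)² + c)/((π/L)² + 1) = (1 + c(L/π)²)/(1 + (L/π)²). With (π/L)² = 9*π^2/4 and c = 3/4, the largest admissible constant is α = ((π/L)² + c)/((π/L)² + 1).
Simplifying, α = 3*(1 + 3*π^2)/(4 + 9*π^2).


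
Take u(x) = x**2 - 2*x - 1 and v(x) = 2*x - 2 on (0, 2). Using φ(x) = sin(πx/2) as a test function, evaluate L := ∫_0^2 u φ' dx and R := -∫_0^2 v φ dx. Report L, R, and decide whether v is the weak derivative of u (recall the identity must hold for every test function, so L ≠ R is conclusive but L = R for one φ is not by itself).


LHS = 0, RHS = 0. Yes, v = u' weakly.

u(x) = x**2 - 2*x - 1, classical derivative u'(x) = 2*x - 2.
φ(x) = sin(πx/2), so φ'(x) = π*cos(π*x/2)/2.
Note φ(0) = φ(2) = 0, so the boundary term u·φ vanishes.
LHS = ∫_0^2 u(x) φ'(x) dx = ∫_0^2 (π*x^2*cos(π*x/2)/2 - π*x*cos(π*x/2) - π*cos(π*x/2)/2) dx. Term by term:
  ∫_0^2 -π*cos(π*x/2)/2 dx = 0;  ∫_0^2 π*x^2*cos(π*x/2)/2 dx = -8/π;  ∫_0^2 -π*x*cos(π*x/2) dx = 8/π.
Sum: 0 − 8/π + 8/π = 0.
So LHS = 0.
∫_0^2 v(x) φ(x) dx = ∫_0^2 (2*x*sin(π*x/2) - 2*sin(π*x/2)) dx. Term by term:
  ∫_0^2 -2*sin(π*x/2) dx = -8/π;  ∫_0^2 2*x*sin(π*x/2) dx = 8/π.
Sum: -8/π + 8/π = 0.
So RHS = -∫_0^2 v(x) φ(x) dx = 0.
LHS = RHS, so the identity holds for this test φ.
Moreover u is smooth here and v(x) = u'(x) = 2*x - 2 pointwise, so the identity holds for every test function. Hence v is the weak derivative of u.


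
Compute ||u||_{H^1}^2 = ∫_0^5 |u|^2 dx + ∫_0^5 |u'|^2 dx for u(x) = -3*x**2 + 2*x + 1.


||u||_{H^1}^2 = 14825/3

The H^1 norm (squared) on an interval (0, L) is
  ||u||_{H^1}^2 = ∫_0^L u(x)^2 dx + ∫_0^L u'(x)^2 dx.
Compute u'(x) = 2 - 6*x.
Then u(x)^2 = 9*x**4 - 12*x**3 - 2*x**2 + 4*x + 1 and u'(x)^2 = 36*x**2 - 24*x + 4.
Integrate each monomial from 0 to 5 using ∫_0^5 c·x^n dx = c·5^(n+1)/(n+1):
  ∫_0^5 u(x)^2 dx = ∫_0^5 (9*x^4 - 12*x^3 - 2*x^2 + 4*x + 1) dx. Term by term:
    ∫_0^5 9*x^4 dx = 5625;  ∫_0^5 -12*x^3 dx = -1875;  ∫_0^5 -2*x^2 dx = -250/3;
    ∫_0^5 4*x dx = 50;  ∫_0^5 1 dx = 5.
  Sum: 5625 − 1875 − 250/3 + 50 + 5 = 11165/3.
  ∫_0^5 u'(x)^2 dx = ∫_0^5 (36*x^2 - 24*x + 4) dx. Term by term:
    ∫_0^5 36*x^2 dx = 1500;  ∫_0^5 -24*x dx = -300;  ∫_0^5 4 dx = 20.
  Sum: 1500 − 300 + 20 = 1220.
Adding: ||u||_{H^1}^2 = 11165/3 + 1220 = 14825/3.


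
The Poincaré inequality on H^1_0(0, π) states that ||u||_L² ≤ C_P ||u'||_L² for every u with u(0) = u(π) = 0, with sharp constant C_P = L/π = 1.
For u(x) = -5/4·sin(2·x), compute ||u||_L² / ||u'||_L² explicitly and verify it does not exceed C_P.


||u||_L² / ||u'||_L² = 1/2 < C_P = 1.

u(x) = -5/4·sin(2·x), so u'(x) = -5*cos(2*x)/2.
Writing u(x) = A·sin(kπx/L) with A = -5/4 and k = 2, use ∫_0^L sin²(kπx/L) dx = L/2 and ∫_0^L cos²(kπx/L) dx = L/2.
u² = 25/16·sin²(2·x) and (u')² = 25/4·cos²(2·x), and each of sin², cos² integrates to L/2 = π/2 over (0, π).
∫_0^π u² dx = 25*π/32, so ||u||_L² = 5*sqrt(2)*sqrt(π)/8.
∫_0^π (u')² dx = 25*π/8, so ||u'||_L² = 5*sqrt(2)*sqrt(π)/4.
Ratio ||u||_L² / ||u'||_L² = 1/2.
Sharp Poincaré constant on H^1_0(0, π) is C_P = L/π = 1, achieved by sin(x).
This is the k = 2 harmonic; the ratio L/(kπ) is strictly less than C_P = L/π, consistent with the sharp inequality ||u||_L² ≤ C_P ||u'||_L².


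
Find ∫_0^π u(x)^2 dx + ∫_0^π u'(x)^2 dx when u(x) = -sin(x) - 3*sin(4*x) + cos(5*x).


||u||_{H^1(0,π)}^2 = 416/3 + 181*π/2

u'(x) = -5*sin(5*x) - cos(x) - 12*cos(4*x).
Expand u² and (u')² and integrate term by term on (0, π), using: for integers n ≥ 1, ∫_0^π sin²(nx) dx = ∫_0^π cos²(nx) dx = π/2; for n ≠ n', ∫_0^π sin(nx)sin(n'x) dx = ∫_0^π cos(nx)cos(n'x) dx = 0; and by product-to-sum, ∫_0^π sin(nx)cos(n'x) dx = ½∫_0^π [sin((n+n')x) + sin((n−n')x)] dx, which is 0 when n+n' is even and 2n/(n²−n'²) when n+n' is odd (it need not vanish on (0, π)).
  u² squared terms: (-1)²·∫sin(x)² dx = 1·π/2 = π/2;  (-3)²·∫sin(4x)² dx = 9·π/2 = 9*π/2;  (1)²·∫cos(5x)² dx = 1·π/2 = π/2.
  u² cross terms: 2·(-1)·(-3)·∫sin(x)·sin(4x) dx = 6·(0) = 0;  2·(-1)·(1)·∫sin(x)·cos(5x) dx = -2·(0) = 0;  2·(-3)·(1)·∫sin(4x)·cos(5x) dx = -6·(-8/9) = 16/3.
  So ∫_0^π u² dx = π/2 + 9*π/2 + π/2 + 0 + 0 + 16/3 = 16/3 + 11*π/2.
  (u')² squared terms: (-1)²·∫cos(x)² dx = 1·π/2 = π/2;  (-12)²·∫cos(4x)² dx = 144·π/2 = 72*π;  (-5)²·∫sin(5x)² dx = 25·π/2 = 25*π/2.
  (u')² cross terms: 2·(-1)·(-12)·∫cos(x)·cos(4x) dx = 24·(0) = 0;  2·(-1)·(-5)·∫cos(x)·sin(5x) dx = 10·(0) = 0;  2·(-12)·(-5)·∫cos(4x)·sin(5x) dx = 120·(10/9) = 400/3.
  So ∫_0^π (u')² dx = π/2 + 72*π + 25*π/2 + 0 + 0 + 400/3 = 400/3 + 85*π.
||u||_{H^1}^2 = (16/3 + 11*π/2) + (400/3 + 85*π) = 416/3 + 181*π/2.


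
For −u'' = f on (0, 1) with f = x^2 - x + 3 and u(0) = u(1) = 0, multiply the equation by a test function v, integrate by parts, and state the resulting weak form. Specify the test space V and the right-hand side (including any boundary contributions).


V = H^1_0(0, 1) (so v(0) = v(1) = 0); weak form: ∫_0^1 u'v' dx = ∫_0^1 (x^2 - x + 3) v dx for all v ∈ V.

Multiply both sides by a test function v and integrate from 0 to 1:
  ∫_0^1 −u''(x) v(x) dx = ∫_0^1 f(x) v(x) dx.
Integrate the LHS by parts once:
  ∫_0^1 −u'' v dx = −[u'(x) v(x)]_0^1 + ∫_0^1 u'(x) v'(x) dx.
Thus ∫_0^1 u'(x) v'(x) dx = ∫_0^1 f(x) v(x) dx + [u'(x) v(x)]_0^1.
Choose V so that boundary terms are either known or forced to vanish.
u is Dirichlet: u(0) = u(1) = 0. Let V = H^1_0(0, 1); then v(0) = v(1) = 0, and [u' v]_0^1 = 0.
Weak formulation: find u (satisfying any essential BC) such that ∫_0^1 u'(x) v'(x) dx = ∫_0^1 f v dx for all v ∈ V.
Substituting f(x) = x^2 - x + 3, the right-hand side is ∫_0^1 (x^2 - x + 3) v dx.


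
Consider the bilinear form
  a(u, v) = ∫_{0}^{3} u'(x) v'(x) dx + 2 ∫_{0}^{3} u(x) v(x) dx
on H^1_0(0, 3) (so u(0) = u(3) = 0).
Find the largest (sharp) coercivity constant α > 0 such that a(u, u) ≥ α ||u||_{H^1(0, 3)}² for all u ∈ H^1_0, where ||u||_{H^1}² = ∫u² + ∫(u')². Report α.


α = 1

Coercivity of a(·,·) on H^1_0(0, 3) means a(u, u) ≥ α ||u||_{H^1}² for every u ∈ H^1_0.
The interval has length L = 3, and Poincaré/coercivity depend only on L. Here a(u, u) = ∫(u')² + (2)·∫u².
Here c = 2 ≥ 1, so a(u,u) = ∫(u')² + c∫u² ≥ ∫(u')² + ∫u² = ||u||_{H^1}², i.e. α = 1 works. No larger α is possible: a(u,u) ≥ α||u||_{H^1}² means (1−α)∫(u')² ≥ (α−c)∫u², and for the modes u_n = sin(nπ(x−x₀)/L) (x₀ the left endpoint) one has ∫u_n²/∫(u_n')² = (L/(nπ))² → 0, so a(u_n,u_n)/||u_n||_{H^1}² → 1. Hence the optimal constant is α = 1.
Therefore α = 1.


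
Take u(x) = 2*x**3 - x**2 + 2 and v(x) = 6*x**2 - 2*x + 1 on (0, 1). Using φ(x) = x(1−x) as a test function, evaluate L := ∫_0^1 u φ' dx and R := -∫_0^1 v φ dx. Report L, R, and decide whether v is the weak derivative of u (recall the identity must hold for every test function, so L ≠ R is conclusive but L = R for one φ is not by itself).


LHS = -2/15, RHS = -3/10. No, v is not the weak derivative of u.

u(x) = 2*x**3 - x**2 + 2, classical derivative u'(x) = 6*x**2 - 2*x.
φ(x) = x(1−x), so φ'(x) = 1 - 2*x.
Note φ(0) = φ(1) = 0, so the boundary term u·φ vanishes.
LHS = ∫_0^1 u(x) φ'(x) dx = ∫_0^1 (-4*x^4 + 4*x^3 - x^2 - 4*x + 2) dx. Term by term:
  ∫_0^1 -4*x^4 dx = -4/5;  ∫_0^1 4*x^3 dx = 1;  ∫_0^1 -x^2 dx = -1/3;
  ∫_0^1 -4*x dx = -2;  ∫_0^1 2 dx = 2.
Sum: -4/5 + 1 − 1/3 − 2 + 2 = -2/15.
So LHS = -2/15.
∫_0^1 v(x) φ(x) dx = ∫_0^1 (-6*x^4 + 8*x^3 - 3*x^2 + x) dx. Term by term:
  ∫_0^1 -6*x^4 dx = -6/5;  ∫_0^1 8*x^3 dx = 2;  ∫_0^1 -3*x^2 dx = -1;
  ∫_0^1 x dx = 1/2.
Sum: -6/5 + 2 − 1 + 1/2 = 3/10.
So RHS = -∫_0^1 v(x) φ(x) dx = -3/10.
LHS − RHS = 1/6 ≠ 0, so the identity fails.
(For a valid weak derivative the identity must hold for EVERY test function, in particular this one. The failure shows v is NOT the weak derivative of u.)
Correct weak derivative would be u'(x) = 6*x**2 - 2*x.


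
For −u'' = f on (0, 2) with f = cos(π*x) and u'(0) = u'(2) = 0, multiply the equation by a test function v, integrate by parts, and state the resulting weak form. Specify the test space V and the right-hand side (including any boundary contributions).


V = H^1(0, 2) (no boundary constraint on v; u is determined up to an additive constant); weak form: ∫_0^2 u'v' dx = ∫_0^2 (cos(π*x)) v dx for all v ∈ V.

Multiply both sides by a test function v and integrate from 0 to 2:
  ∫_0^2 −u''(x) v(x) dx = ∫_0^2 f(x) v(x) dx.
Integrate the LHS by parts once:
  ∫_0^2 −u'' v dx = −[u'(x) v(x)]_0^2 + ∫_0^2 u'(x) v'(x) dx.
Thus ∫_0^2 u'(x) v'(x) dx = ∫_0^2 f(x) v(x) dx + [u'(x) v(x)]_0^2.
Choose V so that boundary terms are either known or forced to vanish.
u has homogeneous Neumann: u'(0) = u'(2) = 0. So [u' v]_0^2 = 0·v(2) − 0·v(0) = 0 for any v; take V = H^1(0, 2).
Weak formulation: find u (satisfying any essential BC) such that ∫_0^2 u'(x) v'(x) dx = ∫_0^2 f v dx for all v ∈ V (homogeneous Neumann, so boundary terms vanish).
Substituting f(x) = cos(π*x), the right-hand side is ∫_0^2 (cos(π*x)) v dx.
Compatibility check (pure Neumann): taking v ≡ 1 ∈ V gives 0 = ∫_0^2 f dx + (0) − (0), i.e. ∫_0^2 f dx must equal u'(0) − u'(2) = 0. Indeed ∫_0^2 (cos(π*x)) dx = 0, so the data are compatible. The solution is then unique only up to an additive constant (fix it e.g. by requiring ∫_0^2 u dx = 0).


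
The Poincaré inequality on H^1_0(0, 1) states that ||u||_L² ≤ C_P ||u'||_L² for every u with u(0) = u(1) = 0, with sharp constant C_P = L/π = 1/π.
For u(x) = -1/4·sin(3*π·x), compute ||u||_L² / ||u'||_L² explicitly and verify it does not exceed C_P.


||u||_L² / ||u'||_L² = 1/(3*π) < C_P = 1/π.

u(x) = -1/4·sin(3*π·x), so u'(x) = -3*π*cos(3*π*x)/4.
Writing u(x) = A·sin(kπx/L) with A = -1/4 and k = 3, use ∫_0^L sin²(kπx/L) dx = L/2 and ∫_0^L cos²(kπx/L) dx = L/2.
u² = 1/16·sin²(3*π·x) and (u')² = 9*π^2/16·cos²(3*π·x), and each of sin², cos² integrates to L/2 = 1/2 over (0, 1).
∫_0^1 u² dx = 1/32, so ||u||_L² = sqrt(2)/8.
∫_0^1 (u')² dx = 9*π^2/32, so ||u'||_L² = 3*sqrt(2)*π/8.
Ratio ||u||_L² / ||u'||_L² = 1/(3*π).
Sharp Poincaré constant on H^1_0(0, 1) is C_P = L/π = 1/π, achieved by sin(π·x).
This is the k = 3 harmonic; the ratio L/(kπ) is strictly less than C_P = L/π, consistent with the sharp inequality ||u||_L² ≤ C_P ||u'||_L².


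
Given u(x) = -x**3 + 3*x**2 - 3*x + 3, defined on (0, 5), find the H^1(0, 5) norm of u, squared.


||u||_{H^1}^2 = 27655/7

The H^1 norm (squared) on an interval (0, L) is
  ||u||_{H^1}^2 = ∫_0^L u(x)^2 dx + ∫_0^L u'(x)^2 dx.
Compute u'(x) = -3*x**2 + 6*x - 3.
Then u(x)^2 = x**6 - 6*x**5 + 15*x**4 - 24*x**3 + 27*x**2 - 18*x + 9 and u'(x)^2 = 9*x**4 - 36*x**3 + 54*x**2 - 36*x + 9.
Integrate each monomial from 0 to 5 using ∫_0^5 c·x^n dx = c·5^(n+1)/(n+1):
  ∫_0^5 u(x)^2 dx = ∫_0^5 (x^6 - 6*x^5 + 15*x^4 - 24*x^3 + 27*x^2 - 18*x + 9) dx. Term by term:
    ∫_0^5 x^6 dx = 78125/7;  ∫_0^5 -6*x^5 dx = -15625;  ∫_0^5 15*x^4 dx = 9375;
    ∫_0^5 -24*x^3 dx = -3750;  ∫_0^5 27*x^2 dx = 1125;  ∫_0^5 -18*x dx = -225;
    ∫_0^5 9 dx = 45.
  Sum: 78125/7 − 15625 + 9375 − 3750 + 1125 − 225 + 45 = 14740/7.
  ∫_0^5 u'(x)^2 dx = ∫_0^5 (9*x^4 - 36*x^3 + 54*x^2 - 36*x + 9) dx. Term by term:
    ∫_0^5 9*x^4 dx = 5625;  ∫_0^5 -36*x^3 dx = -5625;  ∫_0^5 54*x^2 dx = 2250;
    ∫_0^5 -36*x dx = -450;  ∫_0^5 9 dx = 45.
  Sum: 5625 − 5625 + 2250 − 450 + 45 = 1845.
Adding: ||u||_{H^1}^2 = 14740/7 + 1845 = 27655/7.


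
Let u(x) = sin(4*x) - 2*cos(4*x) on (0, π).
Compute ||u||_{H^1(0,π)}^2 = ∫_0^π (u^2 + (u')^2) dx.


||u||_{H^1(0,π)}^2 = 85*π/2

u'(x) = 8*sin(4*x) + 4*cos(4*x).
Expand u² and (u')² and integrate term by term on (0, π), using: for integers n ≥ 1, ∫_0^π sin²(nx) dx = ∫_0^π cos²(nx) dx = π/2; for n ≠ n', ∫_0^π sin(nx)sin(n'x) dx = ∫_0^π cos(nx)cos(n'x) dx = 0; and by product-to-sum, ∫_0^π sin(nx)cos(n'x) dx = ½∫_0^π [sin((n+n')x) + sin((n−n')x)] dx, which is 0 when n+n' is even and 2n/(n²−n'²) when n+n' is odd (it need not vanish on (0, π)).
  u² squared terms: (-2)²·∫cos(4x)² dx = 4·π/2 = 2*π;  (1)²·∫sin(4x)² dx = 1·π/2 = π/2.
  u² cross terms: 2·(-2)·(1)·∫cos(4x)·sin(4x) dx = -4·(0) = 0.
  So ∫_0^π u² dx = 2*π + π/2 + 0 = 5*π/2.
  (u')² squared terms: (4)²·∫cos(4x)² dx = 16·π/2 = 8*π;  (8)²·∫sin(4x)² dx = 64·π/2 = 32*π.
  (u')² cross terms: 2·(4)·(8)·∫cos(4x)·sin(4x) dx = 64·(0) = 0.
  So ∫_0^π (u')² dx = 8*π + 32*π + 0 = 40*π.
||u||_{H^1}^2 = (5*π/2) + (40*π) = 85*π/2.


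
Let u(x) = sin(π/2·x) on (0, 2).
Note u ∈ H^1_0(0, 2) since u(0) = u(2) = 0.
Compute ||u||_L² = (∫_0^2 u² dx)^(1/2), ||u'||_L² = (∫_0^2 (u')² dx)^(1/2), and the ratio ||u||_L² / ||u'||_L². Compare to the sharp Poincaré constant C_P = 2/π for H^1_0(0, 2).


||u||_L² / ||u'||_L² = 2/π = C_P.

u(x) = sin(π/2·x), so u'(x) = π*cos(π*x/2)/2.
Writing u(x) = A·sin(kπx/L) with A = 1 and k = 1, use ∫_0^L sin²(kπx/L) dx = L/2 and ∫_0^L cos²(kπx/L) dx = L/2.
u² = 1·sin²(π/2·x) and (u')² = π^2/4·cos²(π/2·x), and each of sin², cos² integrates to L/2 = 1 over (0, 2).
∫_0^2 u² dx = 1, so ||u||_L² = 1.
∫_0^2 (u')² dx = π^2/4, so ||u'||_L² = π/2.
Ratio ||u||_L² / ||u'||_L² = 2/π.
Sharp Poincaré constant on H^1_0(0, 2) is C_P = L/π = 2/π, achieved by sin(π/2·x).
This is the k = 1 eigenfunction (up to amplitude), so the ratio equals the sharp Poincaré constant exactly.


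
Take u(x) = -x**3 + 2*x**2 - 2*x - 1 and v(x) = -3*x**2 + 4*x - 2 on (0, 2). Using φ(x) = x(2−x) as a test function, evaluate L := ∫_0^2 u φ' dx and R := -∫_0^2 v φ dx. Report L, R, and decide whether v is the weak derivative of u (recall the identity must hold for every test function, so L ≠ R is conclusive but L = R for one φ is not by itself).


LHS = 32/15, RHS = 32/15. Yes, v = u' weakly.

u(x) = -x**3 + 2*x**2 - 2*x - 1, classical derivative u'(x) = -3*x**2 + 4*x - 2.
φ(x) = x(2−x), so φ'(x) = 2 - 2*x.
Note φ(0) = φ(2) = 0, so the boundary term u·φ vanishes.
LHS = ∫_0^2 u(x) φ'(x) dx = ∫_0^2 (2*x^4 - 6*x^3 + 8*x^2 - 2*x - 2) dx. Term by term:
  ∫_0^2 2*x^4 dx = 64/5;  ∫_0^2 -6*x^3 dx = -24;  ∫_0^2 8*x^2 dx = 64/3;
  ∫_0^2 -2*x dx = -4;  ∫_0^2 -2 dx = -4.
Sum: 64/5 − 24 + 64/3 − 4 − 4 = 32/15.
So LHS = 32/15.
∫_0^2 v(x) φ(x) dx = ∫_0^2 (3*x^4 - 10*x^3 + 10*x^2 - 4*x) dx. Term by term:
  ∫_0^2 3*x^4 dx = 96/5;  ∫_0^2 -10*x^3 dx = -40;  ∫_0^2 10*x^2 dx = 80/3;
  ∫_0^2 -4*x dx = -8.
Sum: 96/5 − 40 + 80/3 − 8 = -32/15.
So RHS = -∫_0^2 v(x) φ(x) dx = 32/15.
LHS = RHS, so the identity holds for this test φ.
Moreover u is smooth here and v(x) = u'(x) = -3*x**2 + 4*x - 2 pointwise, so the identity holds for every test function. Hence v is the weak derivative of u.


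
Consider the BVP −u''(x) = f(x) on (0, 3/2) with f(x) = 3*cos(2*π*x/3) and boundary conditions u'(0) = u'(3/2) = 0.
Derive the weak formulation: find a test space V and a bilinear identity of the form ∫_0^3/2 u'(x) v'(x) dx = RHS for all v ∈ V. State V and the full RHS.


V = H^1(0, 3/2) (no boundary constraint on v; u is determined up to an additive constant); weak form: ∫_0^3/2 u'v' dx = ∫_0^3/2 (3*cos(2*π*x/3)) v dx for all v ∈ V.

Multiply both sides by a test function v and integrate from 0 to 3/2:
  ∫_0^3/2 −u''(x) v(x) dx = ∫_0^3/2 f(x) v(x) dx.
Integrate the LHS by parts once:
  ∫_0^3/2 −u'' v dx = −[u'(x) v(x)]_0^3/2 + ∫_0^3/2 u'(x) v'(x) dx.
Thus ∫_0^3/2 u'(x) v'(x) dx = ∫_0^3/2 f(x) v(x) dx + [u'(x) v(x)]_0^3/2.
Choose V so that boundary terms are either known or forced to vanish.
u has homogeneous Neumann: u'(0) = u'(3/2) = 0. So [u' v]_0^3/2 = 0·v(3/2) − 0·v(0) = 0 for any v; take V = H^1(0, 3/2).
Weak formulation: find u (satisfying any essential BC) such that ∫_0^3/2 u'(x) v'(x) dx = ∫_0^3/2 f v dx for all v ∈ V (homogeneous Neumann, so boundary terms vanish).
Substituting f(x) = 3*cos(2*π*x/3), the right-hand side is ∫_0^3/2 (3*cos(2*π*x/3)) v dx.
Compatibility check (pure Neumann): taking v ≡ 1 ∈ V gives 0 = ∫_0^3/2 f dx + (0) − (0), i.e. ∫_0^3/2 f dx must equal u'(0) − u'(3/2) = 0. Indeed ∫_0^3/2 (3*cos(2*π*x/3)) dx = 0, so the data are compatible. The solution is then unique only up to an additive constant (fix it e.g. by requiring ∫_0^3/2 u dx = 0).


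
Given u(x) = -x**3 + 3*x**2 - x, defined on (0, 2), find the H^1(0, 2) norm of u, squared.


||u||_{H^1}^2 = 146/21

The H^1 norm (squared) on an interval (0, L) is
  ||u||_{H^1}^2 = ∫_0^L u(x)^2 dx + ∫_0^L u'(x)^2 dx.
Compute u'(x) = -3*x**2 + 6*x - 1.
Then u(x)^2 = x**6 - 6*x**5 + 11*x**4 - 6*x**3 + x**2 and u'(x)^2 = 9*x**4 - 36*x**3 + 42*x**2 - 12*x + 1.
Integrate each monomial from 0 to 2 using ∫_0^2 c·x^n dx = c·2^(n+1)/(n+1):
  ∫_0^2 u(x)^2 dx = ∫_0^2 (x^6 - 6*x^5 + 11*x^4 - 6*x^3 + x^2) dx. Term by term:
    ∫_0^2 x^6 dx = 128/7;  ∫_0^2 -6*x^5 dx = -64;  ∫_0^2 11*x^4 dx = 352/5;
    ∫_0^2 -6*x^3 dx = -24;  ∫_0^2 x^2 dx = 8/3.
  Sum: 128/7 − 64 + 352/5 − 24 + 8/3 = 352/105.
  ∫_0^2 u'(x)^2 dx = ∫_0^2 (9*x^4 - 36*x^3 + 42*x^2 - 12*x + 1) dx. Term by term:
    ∫_0^2 9*x^4 dx = 288/5;  ∫_0^2 -36*x^3 dx = -144;  ∫_0^2 42*x^2 dx = 112;
    ∫_0^2 -12*x dx = -24;  ∫_0^2 1 dx = 2.
  Sum: 288/5 − 144 + 112 − 24 + 2 = 18/5.
Adding: ||u||_{H^1}^2 = 352/105 + 18/5 = 146/21.


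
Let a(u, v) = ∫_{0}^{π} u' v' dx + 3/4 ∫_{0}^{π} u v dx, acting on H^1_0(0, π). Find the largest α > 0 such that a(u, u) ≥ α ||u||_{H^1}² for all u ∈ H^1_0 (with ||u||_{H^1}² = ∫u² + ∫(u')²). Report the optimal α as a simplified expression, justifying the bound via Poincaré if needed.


α = 7/8

Coercivity of a(·,·) on H^1_0(0, π) means a(u, u) ≥ α ||u||_{H^1}² for every u ∈ H^1_0.
The interval has length L = π, and Poincaré/coercivity depend only on L. Here a(u, u) = ∫(u')² + (3/4)·∫u².
Here 0 < c = 3/4 < 1. The condition a(u,u) ≥ α||u||_{H^1}² reads (1−α)∫(u')² ≥ (α−c)∫u². Any admissible α is ≤ 1 (rapidly oscillating u have ∫u²/∫(u')² → 0), and α = 1 would force 0 ≥ (1−c)∫u², impossible since c < 1; so 1−α > 0. By the sharp Poincaré inequality on H^1_0 of an interval of length L, ∫(u')² ≥ (π/L)²∫u² with equality for the first sine mode sin(π(x−x₀)/L) (x₀ the left endpoint), so the inequality holds for all u iff (1−α)(π/L)² ≥ α − c, i.e. α ≤ ((π/L)² + c)/((π/L)² + 1) = (1 + c(L/π)²)/(1 + (L/π)²). With (π/L)² = 1 and c = 3/4, the largest admissible constant is α = ((π/L)² + c)/((π/L)² + 1).
Simplifying, α = 7/8.


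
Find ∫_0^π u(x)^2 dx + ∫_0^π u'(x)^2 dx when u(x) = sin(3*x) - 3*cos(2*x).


||u||_{H^1(0,π)}^2 = -36 + 55*π/2

u'(x) = 6*sin(2*x) + 3*cos(3*x).
Expand u² and (u')² and integrate term by term on (0, π), using: for integers n ≥ 1, ∫_0^π sin²(nx) dx = ∫_0^π cos²(nx) dx = π/2; for n ≠ n', ∫_0^π sin(nx)sin(n'x) dx = ∫_0^π cos(nx)cos(n'x) dx = 0; and by product-to-sum, ∫_0^π sin(nx)cos(n'x) dx = ½∫_0^π [sin((n+n')x) + sin((n−n')x)] dx, which is 0 when n+n' is even and 2n/(n²−n'²) when n+n' is odd (it need not vanish on (0, π)).
  u² squared terms: (-3)²·∫cos(2x)² dx = 9·π/2 = 9*π/2;  (1)²·∫sin(3x)² dx = 1·π/2 = π/2.
  u² cross terms: 2·(-3)·(1)·∫cos(2x)·sin(3x) dx = -6·(6/5) = -36/5.
  So ∫_0^π u² dx = 9*π/2 + π/2 − 36/5 = -36/5 + 5*π.
  (u')² squared terms: (3)²·∫cos(3x)² dx = 9·π/2 = 9*π/2;  (6)²·∫sin(2x)² dx = 36·π/2 = 18*π.
  (u')² cross terms: 2·(3)·(6)·∫cos(3x)·sin(2x) dx = 36·(-4/5) = -144/5.
  So ∫_0^π (u')² dx = 9*π/2 + 18*π − 144/5 = -144/5 + 45*π/2.
||u||_{H^1}^2 = (-36/5 + 5*π) + (-144/5 + 45*π/2) = -36 + 55*π/2.


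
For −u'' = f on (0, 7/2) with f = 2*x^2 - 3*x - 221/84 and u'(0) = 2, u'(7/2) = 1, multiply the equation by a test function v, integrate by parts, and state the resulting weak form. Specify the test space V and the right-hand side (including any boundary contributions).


V = H^1(0, 7/2) (v unrestricted at boundary; u is determined up to an additive constant); weak form: ∫_0^7/2 u'v' dx = ∫_0^7/2 (2*x^2 - 3*x - 221/84) v dx + v(7/2) − 2·v(0) for all v ∈ V.

Multiply both sides by a test function v and integrate from 0 to 7/2:
  ∫_0^7/2 −u''(x) v(x) dx = ∫_0^7/2 f(x) v(x) dx.
Integrate the LHS by parts once:
  ∫_0^7/2 −u'' v dx = −[u'(x) v(x)]_0^7/2 + ∫_0^7/2 u'(x) v'(x) dx.
Thus ∫_0^7/2 u'(x) v'(x) dx = ∫_0^7/2 f(x) v(x) dx + [u'(x) v(x)]_0^7/2.
Choose V so that boundary terms are either known or forced to vanish.
u has inhomogeneous Neumann u'(0) = 2, u'(7/2) = 1. [u' v]_0^7/2 = (1)·v(7/2) − (2)·v(0) = v(7/2) − 2·v(0). Take V = H^1(0, 7/2); boundary term becomes part of RHS.
Weak formulation: find u (satisfying any essential BC) such that ∫_0^7/2 u'(x) v'(x) dx = ∫_0^7/2 f v dx + v(7/2) − 2·v(0) for all v ∈ V (Neumann data are natural BCs: they enter the RHS as boundary terms).
Substituting f(x) = 2*x^2 - 3*x - 221/84, the right-hand side is ∫_0^7/2 (2*x^2 - 3*x - 221/84) v dx + v(7/2) − 2·v(0).
Compatibility check (pure Neumann): taking v ≡ 1 ∈ V gives 0 = ∫_0^7/2 f dx + (1) − (2), i.e. ∫_0^7/2 f dx must equal u'(0) − u'(7/2) = 1. Indeed ∫_0^7/2 (2*x^2 - 3*x - 221/84) dx = 1, so the data are compatible. The solution is then unique only up to an additive constant (fix it e.g. by requiring ∫_0^7/2 u dx = 0).


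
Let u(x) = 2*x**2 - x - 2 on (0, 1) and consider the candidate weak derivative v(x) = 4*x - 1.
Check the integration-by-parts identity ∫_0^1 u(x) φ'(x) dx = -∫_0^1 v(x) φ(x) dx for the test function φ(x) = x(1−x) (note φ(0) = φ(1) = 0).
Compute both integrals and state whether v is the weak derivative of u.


LHS = -1/6, RHS = -1/6. Yes, v = u' weakly.

u(x) = 2*x**2 - x - 2, classical derivative u'(x) = 4*x - 1.
φ(x) = x(1−x), so φ'(x) = 1 - 2*x.
Note φ(0) = φ(1) = 0, so the boundary term u·φ vanishes.
LHS = ∫_0^1 u(x) φ'(x) dx = ∫_0^1 (-4*x^3 + 4*x^2 + 3*x - 2) dx. Term by term:
  ∫_0^1 -4*x^3 dx = -1;  ∫_0^1 4*x^2 dx = 4/3;  ∫_0^1 3*x dx = 3/2;
  ∫_0^1 -2 dx = -2.
Sum: -1 + 4/3 + 3/2 − 2 = -1/6.
So LHS = -1/6.
∫_0^1 v(x) φ(x) dx = ∫_0^1 (-4*x^3 + 5*x^2 - x) dx. Term by term:
  ∫_0^1 -4*x^3 dx = -1;  ∫_0^1 5*x^2 dx = 5/3;  ∫_0^1 -x dx = -1/2.
Sum: -1 + 5/3 − 1/2 = 1/6.
So RHS = -∫_0^1 v(x) φ(x) dx = -1/6.
LHS = RHS, so the identity holds for this test φ.
Moreover u is smooth here and v(x) = u'(x) = 4*x - 1 pointwise, so the identity holds for every test function. Hence v is the weak derivative of u.


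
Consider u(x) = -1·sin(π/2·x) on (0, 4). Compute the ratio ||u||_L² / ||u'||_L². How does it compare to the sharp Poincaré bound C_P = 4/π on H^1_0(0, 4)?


||u||_L² / ||u'||_L² = 2/π < C_P = 4/π.

u(x) = -1·sin(π/2·x), so u'(x) = -π*cos(π*x/2)/2.
Writing u(x) = A·sin(kπx/L) with A = -1 and k = 2, use ∫_0^L sin²(kπx/L) dx = L/2 and ∫_0^L cos²(kπx/L) dx = L/2.
u² = 1·sin²(π/2·x) and (u')² = π^2/4·cos²(π/2·x), and each of sin², cos² integrates to L/2 = 2 over (0, 4).
∫_0^4 u² dx = 2, so ||u||_L² = sqrt(2).
∫_0^4 (u')² dx = π^2/2, so ||u'||_L² = sqrt(2)*π/2.
Ratio ||u||_L² / ||u'||_L² = 2/π.
Sharp Poincaré constant on H^1_0(0, 4) is C_P = L/π = 4/π, achieved by sin(π/4·x).
This is the k = 2 harmonic; the ratio L/(kπ) is strictly less than C_P = L/π, consistent with the sharp inequality ||u||_L² ≤ C_P ||u'||_L².


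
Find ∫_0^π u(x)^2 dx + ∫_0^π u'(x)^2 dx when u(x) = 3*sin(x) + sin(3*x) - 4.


||u||_{H^1(0,π)}^2 = -160/3 + 30*π

u'(x) = 3*cos(x) + 3*cos(3*x).
Expand u² and (u')² and integrate term by term on (0, π), using: for integers n ≥ 1, ∫_0^π sin²(nx) dx = ∫_0^π cos²(nx) dx = π/2; for n ≠ n', ∫_0^π sin(nx)sin(n'x) dx = ∫_0^π cos(nx)cos(n'x) dx = 0; and by product-to-sum, ∫_0^π sin(nx)cos(n'x) dx = ½∫_0^π [sin((n+n')x) + sin((n−n')x)] dx, which is 0 when n+n' is even and 2n/(n²−n'²) when n+n' is odd (it need not vanish on (0, π)). For the constant mode: ∫_0^π 1 dx = π, ∫_0^π cos(nx) dx = 0, ∫_0^π sin(nx) dx = (1−(−1)^n)/n.
  u² squared terms: (-4)²·∫1 dx = 16·π = 16*π;  (3)²·∫sin(x)² dx = 9·π/2 = 9*π/2;  (1)²·∫sin(3x)² dx = 1·π/2 = π/2.
  u² cross terms: 2·(-4)·(3)·∫1·sin(x) dx = -24·(2) = -48;  2·(-4)·(1)·∫1·sin(3x) dx = -8·(2/3) = -16/3;  2·(3)·(1)·∫sin(x)·sin(3x) dx = 6·(0) = 0.
  So ∫_0^π u² dx = 16*π + 9*π/2 + π/2 − 48 − 16/3 + 0 = -160/3 + 21*π.
  (u')² squared terms: (3)²·∫cos(x)² dx = 9·π/2 = 9*π/2;  (3)²·∫cos(3x)² dx = 9·π/2 = 9*π/2.
  (u')² cross terms: 2·(3)·(3)·∫cos(x)·cos(3x) dx = 18·(0) = 0.
  So ∫_0^π (u')² dx = 9*π/2 + 9*π/2 + 0 = 9*π.
||u||_{H^1}^2 = (-160/3 + 21*π) + (9*π) = -160/3 + 30*π.
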